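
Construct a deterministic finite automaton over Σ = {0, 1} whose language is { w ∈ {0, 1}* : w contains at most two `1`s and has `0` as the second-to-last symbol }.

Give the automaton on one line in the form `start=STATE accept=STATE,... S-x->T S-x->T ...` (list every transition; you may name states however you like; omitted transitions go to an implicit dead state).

Run two small machines in parallel and take their product. One (4 states) tracks the count of `1`s, saturating at 3; the other (7 states) tracks the last 2 symbols read. Each combined state is a pair, one component from each; accept when both components accept. Minimizing collapses redundant product states.
          0    1  
>  q0     q1   q2 
   q1     q3   q4 
   q2     q5   q6 
 * q3     q3   q4 
 * q4     q5   q6 
   q5     q7   q8 
   q6     q9  q10 
 * q7     q7   q8 
 * q8     q9  q10 
   q9    q11  q10 
   q10   q10  q10 
 * q11   q11  q10 
(> = start, * = accepting)

start=q0 accept=q3,q4,q7,q8,q11 q0-0->q1 q0-1->q2 q1-0->q3 q1-1->q4 q2-0->q5 q2-1->q6 q3-0->q3 q3-1->q4 q4-0->q5 q4-1->q6 q5-0->q7 q5-1->q8 q6-0->q9 q6-1->q10 q7-0->q7 q7-1->q8 q8-0->q9 q8-1->q10 q9-0->q11 q9-1->q10 q10-0->q10 q10-1->q10 q11-0->q11 q11-1->q10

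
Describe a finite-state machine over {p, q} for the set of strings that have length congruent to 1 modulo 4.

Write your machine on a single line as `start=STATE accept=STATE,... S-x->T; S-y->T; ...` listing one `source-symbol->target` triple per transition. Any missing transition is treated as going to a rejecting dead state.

Only the length mod 4 matters, so use a 4-cycle: from any state, every input symbol moves to the next state, wrapping S3 back to S0. Mark S1 accepting.
4 states suffice.
        p   q  
>  S0   S1  S1 
 * S1   S2  S2 
   S2   S3  S3 
   S3   S0  S0 
(> = start, * = accepting)

start=S0; accept=S1; S0-p->S1; S0-q->S1; S1-p->S2; S1-q->S2; S2-p->S3; S2-q->S3; S3-p->S0; S3-q->S0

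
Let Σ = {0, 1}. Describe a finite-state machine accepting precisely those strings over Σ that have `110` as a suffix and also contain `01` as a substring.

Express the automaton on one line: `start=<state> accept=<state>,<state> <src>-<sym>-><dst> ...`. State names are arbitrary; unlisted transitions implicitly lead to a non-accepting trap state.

start=A accept=I A-0->B A-1->C B-0->B B-1->D C-0->B C-1->E D-0->F D-1->G E-0->H E-1->E F-0->F F-1->D G-0->I G-1->G H-0->B H-1->D I-0->F I-1->D

Build one automaton per condition and run them in lockstep. The first has 4 states tracking how much of the suffix `110` has currently been matched; the second has 3 states tracking whether and how much of `01` has been seen. A product state is a pair (one from each), accepting exactly when both do.
A 9-state machine:
       0  1 
>  A   B  C 
   B   B  D 
   C   B  E 
   D   F  G 
   E   H  E 
   F   F  D 
   G   I  G 
   H   B  D 
 * I   F  D 
(> = start, * = accepting)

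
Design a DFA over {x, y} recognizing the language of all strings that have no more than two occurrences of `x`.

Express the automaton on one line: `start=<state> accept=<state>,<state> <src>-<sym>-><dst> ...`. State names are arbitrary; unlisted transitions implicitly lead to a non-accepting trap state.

start=s0 accept=s0,s1,s2 s0-x->s1 s0-y->s0 s1-x->s2 s1-y->s1 s2-x->s3 s2-y->s2 s3-x->s3 s3-y->s3

Only the number of `x`s matters, and only up to 3. Make a chain s0 → s1 → s2 → s3 advanced by each `x` (with s3 absorbing); every other symbol self-loops. The accepting set is {s0, s1, s2}.
        x   y  
>* s0   s1  s0 
 * s1   s2  s1 
 * s2   s3  s2 
   s3   s3  s3 
(> = start, * = accepting)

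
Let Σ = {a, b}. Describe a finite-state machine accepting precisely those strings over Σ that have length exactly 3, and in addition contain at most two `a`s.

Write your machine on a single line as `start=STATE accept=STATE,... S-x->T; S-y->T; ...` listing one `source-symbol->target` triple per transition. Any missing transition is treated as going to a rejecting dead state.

Build one automaton per condition and run them in lockstep. One (5 states) tracks the input length, saturating at 4; the other (4 states) tracks the count of `a`s, saturating at 3. Each combined state is a pair, one component from each; accept when both components accept.
14 states suffice.
          a    b  
>  s0     s1   s2 
   s1     s3   s4 
   s2     s4   s5 
   s3     s6   s7 
   s4     s7   s8 
   s5     s8   s9 
   s6    s10  s10 
 * s7    s10  s11 
 * s8    s11  s12 
 * s9    s12  s13 
   s10   s10  s10 
   s11   s10  s11 
   s12   s11  s12 
   s13   s12  s13 
(> = start, * = accepting)

start=s0; accept=s7,s8,s9; s0-a->s1; s0-b->s2; s1-a->s3; s1-b->s4; s2-a->s4; s2-b->s5; s3-a->s6; s3-b->s7; s4-a->s7; s4-b->s8; s5-a->s8; s5-b->s9; s6-a->s10; s6-b->s10; s7-a->s10; s7-b->s11; s8-a->s11; s8-b->s12; s9-a->s12; s9-b->s13; s10-a->s10; s10-b->s10; s11-a->s10; s11-b->s11; s12-a->s11; s12-b->s12; s13-a->s12; s13-b->s13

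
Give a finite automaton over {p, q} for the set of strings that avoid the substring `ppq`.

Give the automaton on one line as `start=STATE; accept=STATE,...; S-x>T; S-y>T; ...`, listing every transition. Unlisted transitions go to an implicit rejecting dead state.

start=A; accept=A,B,C; A-p>B; A-q>A; B-p>C; B-q>A; C-p>C; C-q>D; D-p>D; D-q>D

This is the complement of 'contains `ppq`'. Use the same substring-matching states — A through D holding how much of `ppq` has just been matched — but flip the accepting set: everything except the trap D accepts.
A 4-state machine:
       p  q 
>* A   B  A 
 * B   C  A 
 * C   C  D 
   D   D  D 
(> = start, * = accepting)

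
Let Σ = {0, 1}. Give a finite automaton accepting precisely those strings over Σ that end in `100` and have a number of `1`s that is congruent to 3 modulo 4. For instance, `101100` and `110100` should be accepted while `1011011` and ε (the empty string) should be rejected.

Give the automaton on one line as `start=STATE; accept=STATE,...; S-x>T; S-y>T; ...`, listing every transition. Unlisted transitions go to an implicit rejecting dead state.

Run two small machines in parallel and take their product. One (4 states) tracks how much of the suffix `100` has currently been matched; the other (4 states) tracks the count of `1`s modulo 4. Each combined state is a pair, one component from each; accept when both components accept.
A 16-state machine:
       0  1 
>  A   A  B 
   B   C  D 
   C   E  D 
   D   F  G 
   E   H  D 
   F   I  G 
   G   J  K 
   H   H  D 
   I   L  G 
   J   M  K 
   K   N  B 
   L   L  G 
 * M   O  K 
   N   P  B 
   O   O  K 
   P   A  B 
(> = start, * = accepting)

start=A; accept=M; A-0>A; A-1>B; B-0>C; B-1>D; C-0>E; C-1>D; D-0>F; D-1>G; E-0>H; E-1>D; F-0>I; F-1>G; G-0>J; G-1>K; H-0>H; H-1>D; I-0>L; I-1>G; J-0>M; J-1>K; K-0>N; K-1>B; L-0>L; L-1>G; M-0>O; M-1>K; N-0>P; N-1>B; O-0>O; O-1>K; P-0>A; P-1>B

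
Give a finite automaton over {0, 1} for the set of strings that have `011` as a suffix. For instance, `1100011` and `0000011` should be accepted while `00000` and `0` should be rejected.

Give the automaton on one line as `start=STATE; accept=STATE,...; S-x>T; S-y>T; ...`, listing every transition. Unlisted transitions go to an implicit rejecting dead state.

Let each state record the length of the longest suffix of the input read so far that is also a prefix of `011`. B means the last symbol is `0`; C means the last 2 symbols are `01`; D means the last 3 symbols are `011`. Accept only at D, where the string currently ends in `011`.
With 4 states:
       0  1 
>  A   B  A 
   B   B  C 
   C   B  D 
 * D   B  A 
(> = start, * = accepting)

start=A; accept=D; A-0>B; A-1>A; B-0>B; B-1>C; C-0>B; C-1>D; D-0>B; D-1>A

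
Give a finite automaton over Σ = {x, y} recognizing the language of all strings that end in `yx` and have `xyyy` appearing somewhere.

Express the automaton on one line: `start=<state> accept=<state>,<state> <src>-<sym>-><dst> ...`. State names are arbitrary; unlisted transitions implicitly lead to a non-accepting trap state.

start=A accept=H A-x->B A-y->C B-x->B B-y->D C-x->E C-y->C D-x->E D-y->F E-x->B E-y->D F-x->E F-y->G G-x->H G-y->G H-x->I H-y->G I-x->I I-y->G

Build one automaton per condition and run them in lockstep. One (3 states) tracks how much of the suffix `yx` has currently been matched; the other (5 states) tracks whether and how much of `xyyy` has been seen. Each combined state is a pair, one component from each; accept when both components accept.
       x  y 
>  A   B  C 
   B   B  D 
   C   E  C 
   D   E  F 
   E   B  D 
   F   E  G 
   G   H  G 
 * H   I  G 
   I   I  G 
(> = start, * = accepting)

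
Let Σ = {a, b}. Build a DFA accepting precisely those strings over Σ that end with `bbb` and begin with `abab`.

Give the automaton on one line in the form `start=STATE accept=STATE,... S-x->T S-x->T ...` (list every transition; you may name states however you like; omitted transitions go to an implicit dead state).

Handle the two conditions separately and then intersect. One (4 states) tracks how much of the suffix `bbb` has currently been matched; the other (6 states) tracks whether the input so far still matches the prefix `abab`. Each combined state is a pair, one component from each; accept when both components accept. After merging equivalent states the machine shrinks.
        a   b  
>  q0   q1  q2 
   q1   q2  q3 
   q2   q2  q2 
   q3   q4  q2 
   q4   q2  q5 
   q5   q6  q7 
   q6   q6  q5 
   q7   q6  q8 
 * q8   q6  q8 
(> = start, * = accepting)

start=q0 accept=q8 q0-a->q1 q0-b->q2 q1-a->q2 q1-b->q3 q2-a->q2 q2-b->q2 q3-a->q4 q3-b->q2 q4-a->q2 q4-b->q5 q5-a->q6 q5-b->q7 q6-a->q6 q6-b->q5 q7-a->q6 q7-b->q8 q8-a->q6 q8-b->q8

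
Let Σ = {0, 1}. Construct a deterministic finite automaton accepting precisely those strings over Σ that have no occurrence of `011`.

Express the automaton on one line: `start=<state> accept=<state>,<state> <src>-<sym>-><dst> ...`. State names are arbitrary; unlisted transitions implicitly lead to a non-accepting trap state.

start=S0 accept=S0,S1,S2 S0-0->S1 S0-1->S0 S1-0->S1 S1-1->S2 S2-0->S1 S2-1->S3 S3-0->S3 S3-1->S3

Track partial matches of the forbidden pattern `011`. State S3 is a dead state reached once `011` has occurred; every other state accepts. S0 means no part of `011` is currently matched.
With 4 states:
        0   1  
>* S0   S1  S0 
 * S1   S1  S2 
 * S2   S1  S3 
   S3   S3  S3 
(> = start, * = accepting)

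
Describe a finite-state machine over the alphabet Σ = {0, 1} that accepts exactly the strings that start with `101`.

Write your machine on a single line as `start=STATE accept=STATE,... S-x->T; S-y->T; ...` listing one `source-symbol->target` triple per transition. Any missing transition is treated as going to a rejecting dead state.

start=S0; accept=S3; S0-0->S4; S0-1->S1; S1-0->S2; S1-1->S4; S2-0->S4; S2-1->S3; S3-0->S3; S3-1->S3; S4-0->S4; S4-1->S4

Walk along `101` while the input agrees: from S0 take `1` to S1, and so on. Any deviation drops to the rejecting sink S4. Once S3 is reached the prefix is confirmed and every continuation is accepted.
With 5 states:
        0   1  
>  S0   S4  S1 
   S1   S2  S4 
   S2   S4  S3 
 * S3   S3  S3 
   S4   S4  S4 
(> = start, * = accepting)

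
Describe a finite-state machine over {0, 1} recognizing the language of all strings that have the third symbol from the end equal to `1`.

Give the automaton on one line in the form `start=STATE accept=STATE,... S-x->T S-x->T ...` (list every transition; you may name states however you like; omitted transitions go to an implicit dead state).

A DFA must remember the last 3 symbols (since which symbol is third-to-last isn't known until the input ends). Use one state per possible window of the last ≤3 symbols; accept from those whose window starts with `1`.
15 states suffice.
          0    1  
>  s0     s1   s2 
   s1     s3   s4 
   s2     s5   s6 
   s3     s7   s8 
   s4     s9  s10 
   s5    s11  s12 
   s6    s13  s14 
   s7     s7   s8 
   s8     s9  s10 
   s9    s11  s12 
   s10   s13  s14 
 * s11    s7   s8 
 * s12    s9  s10 
 * s13   s11  s12 
 * s14   s13  s14 
(> = start, * = accepting)

start=s0 accept=s11,s12,s13,s14 s0-0->s1 s0-1->s2 s1-0->s3 s1-1->s4 s2-0->s5 s2-1->s6 s3-0->s7 s3-1->s8 s4-0->s9 s4-1->s10 s5-0->s11 s5-1->s12 s6-0->s13 s6-1->s14 s7-0->s7 s7-1->s8 s8-0->s9 s8-1->s10 s9-0->s11 s9-1->s12 s10-0->s13 s10-1->s14 s11-0->s7 s11-1->s8 s12-0->s9 s12-1->s10 s13-0->s11 s13-1->s12 s14-0->s13 s14-1->s14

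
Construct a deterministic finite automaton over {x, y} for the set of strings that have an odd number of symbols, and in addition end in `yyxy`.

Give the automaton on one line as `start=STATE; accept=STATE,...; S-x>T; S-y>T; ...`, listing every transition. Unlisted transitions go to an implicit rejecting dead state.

Build one automaton per condition and run them in lockstep. One (2 states) tracks the input length modulo 2; the other (5 states) tracks how much of the suffix `yyxy` has currently been matched. Each combined state is a pair, one component from each; accept when both components accept. Equivalent product states are then merged.
A 6-state machine:
        x   y  
>  q0   q1  q1 
   q1   q0  q2 
   q2   q1  q3 
   q3   q4  q2 
   q4   q1  q5 
 * q5   q0  q2 
(> = start, * = accepting)

start=q0; accept=q5; q0-x>q1; q0-y>q1; q1-x>q0; q1-y>q2; q2-x>q1; q2-y>q3; q3-x>q4; q3-y>q2; q4-x>q1; q4-y>q5; q5-x>q0; q5-y>q2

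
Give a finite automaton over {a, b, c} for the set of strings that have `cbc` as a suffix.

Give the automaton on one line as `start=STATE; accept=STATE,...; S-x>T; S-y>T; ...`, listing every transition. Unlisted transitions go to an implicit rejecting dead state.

start=s0; accept=s3; s0-a>s0; s0-b>s0; s0-c>s1; s1-a>s0; s1-b>s2; s1-c>s1; s2-a>s0; s2-b>s0; s2-c>s3; s3-a>s0; s3-b>s2; s3-c>s1

Let each state record the length of the longest suffix of the input read so far that is also a prefix of `cbc`. s1 means the last symbol is `c`; s2 means the last 2 symbols are `cb`; s3 means the last 3 symbols are `cbc`. Accept only at s3, where the string currently ends in `cbc`.
        a   b   c  
>  s0   s0  s0  s1 
   s1   s0  s2  s1 
   s2   s0  s0  s3 
 * s3   s0  s2  s1 
(> = start, * = accepting)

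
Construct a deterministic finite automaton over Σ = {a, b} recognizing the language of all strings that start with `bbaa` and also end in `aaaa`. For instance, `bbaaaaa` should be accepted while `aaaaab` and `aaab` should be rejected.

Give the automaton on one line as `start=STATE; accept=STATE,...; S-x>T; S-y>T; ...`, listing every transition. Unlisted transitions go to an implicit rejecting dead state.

start=s0; accept=s8; s0-a>s1; s0-b>s2; s1-a>s1; s1-b>s1; s2-a>s1; s2-b>s3; s3-a>s4; s3-b>s1; s4-a>s5; s4-b>s1; s5-a>s6; s5-b>s7; s6-a>s8; s6-b>s7; s7-a>s9; s7-b>s7; s8-a>s8; s8-b>s7; s9-a>s5; s9-b>s7

Build one automaton per condition and run them in lockstep. One (6 states) tracks whether the input so far still matches the prefix `bbaa`; the other (5 states) tracks how much of the suffix `aaaa` has currently been matched. Each combined state is a pair, one component from each; accept when both components accept. Minimizing collapses redundant product states.
A 10-state machine:
        a   b  
>  s0   s1  s2 
   s1   s1  s1 
   s2   s1  s3 
   s3   s4  s1 
   s4   s5  s1 
   s5   s6  s7 
   s6   s8  s7 
   s7   s9  s7 
 * s8   s8  s7 
   s9   s5  s7 
(> = start, * = accepting)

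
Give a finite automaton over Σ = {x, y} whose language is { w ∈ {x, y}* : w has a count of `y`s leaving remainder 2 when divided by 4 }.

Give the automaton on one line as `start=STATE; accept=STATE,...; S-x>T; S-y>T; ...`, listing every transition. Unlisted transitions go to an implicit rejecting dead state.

start=s0; accept=s2; s0-x>s0; s0-y>s1; s1-x>s1; s1-y>s2; s2-x>s2; s2-y>s3; s3-x>s3; s3-y>s0

The only thing that matters is how many `y`s have appeared, reduced mod 4. Use one state per residue: s0 for 0, …, s3 for 3. Reading `y` moves to the next residue; anything else stays put. s2 is accepting.
4 states suffice.
        x   y  
>  s0   s0  s1 
   s1   s1  s2 
 * s2   s2  s3 
   s3   s3  s0 
(> = start, * = accepting)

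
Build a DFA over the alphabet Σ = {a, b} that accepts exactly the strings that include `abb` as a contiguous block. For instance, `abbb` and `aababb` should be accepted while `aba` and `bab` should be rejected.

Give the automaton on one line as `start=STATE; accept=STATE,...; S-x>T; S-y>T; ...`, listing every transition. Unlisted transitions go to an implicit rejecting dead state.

Track how much of `abb` has been matched so far: state s0 is no progress, s3 is the absorbing accept state reached once `abb` has occurred. Intermediate states record partial matches; on a mismatch, fall back to the longest reusable overlap.
With 4 states:
        a   b  
>  s0   s1  s0 
   s1   s1  s2 
   s2   s1  s3 
 * s3   s3  s3 
(> = start, * = accepting)

start=s0; accept=s3; s0-a>s1; s0-b>s0; s1-a>s1; s1-b>s2; s2-a>s1; s2-b>s3; s3-a>s3; s3-b>s3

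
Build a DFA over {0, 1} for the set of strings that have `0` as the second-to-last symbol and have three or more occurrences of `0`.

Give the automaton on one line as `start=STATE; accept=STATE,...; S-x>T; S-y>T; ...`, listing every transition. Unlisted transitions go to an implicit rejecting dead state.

start=q0; accept=q3,q5; q0-0>q1; q0-1>q0; q1-0>q2; q1-1>q1; q2-0>q3; q2-1>q4; q3-0>q3; q3-1>q5; q4-0>q6; q4-1>q4; q5-0>q6; q5-1>q4; q6-0>q3; q6-1>q5

Run two small machines in parallel and take their product. One (7 states) tracks the last 2 symbols read; the other (5 states) tracks the count of `0`s, saturating at 4. Each combined state is a pair, one component from each; accept when both components accept. After merging equivalent states the machine shrinks.
        0   1  
>  q0   q1  q0 
   q1   q2  q1 
   q2   q3  q4 
 * q3   q3  q5 
   q4   q6  q4 
 * q5   q6  q4 
   q6   q3  q5 
(> = start, * = accepting)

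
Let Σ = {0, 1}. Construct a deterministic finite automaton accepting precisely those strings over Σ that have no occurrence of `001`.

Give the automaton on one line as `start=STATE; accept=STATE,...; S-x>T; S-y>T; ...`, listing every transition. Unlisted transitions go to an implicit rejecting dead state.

start=q0; accept=q0,q1,q2; q0-0>q1; q0-1>q0; q1-0>q2; q1-1>q0; q2-0>q2; q2-1>q3; q3-0>q3; q3-1>q3

This is the complement of 'contains `001`'. Use the same substring-matching states — q0 through q3 holding how much of `001` has just been matched — but flip the accepting set: everything except the trap q3 accepts.
A 4-state machine:
        0   1  
>* q0   q1  q0 
 * q1   q2  q0 
 * q2   q2  q3 
   q3   q3  q3 
(> = start, * = accepting)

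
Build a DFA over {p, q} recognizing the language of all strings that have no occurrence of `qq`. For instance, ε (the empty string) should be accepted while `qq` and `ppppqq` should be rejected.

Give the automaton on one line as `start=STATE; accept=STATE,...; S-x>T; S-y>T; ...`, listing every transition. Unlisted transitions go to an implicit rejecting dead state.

Track partial matches of the forbidden pattern `qq`. State C is a dead state reached once `qq` has occurred; every other state accepts. A means no part of `qq` is currently matched.
A 3-state machine:
       p  q 
>* A   A  B 
 * B   A  C 
   C   C  C 
(> = start, * = accepting)

start=A; accept=A,B; A-p>A; A-q>B; B-p>A; B-q>C; C-p>C; C-q>C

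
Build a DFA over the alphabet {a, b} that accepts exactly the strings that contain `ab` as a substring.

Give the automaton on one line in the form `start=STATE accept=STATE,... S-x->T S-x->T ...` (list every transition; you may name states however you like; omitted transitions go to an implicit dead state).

Track how much of `ab` has been matched so far: state q0 is no progress, q2 is the absorbing accept state reached once `ab` has occurred. Intermediate states record partial matches; on a mismatch, fall back to the longest reusable overlap.
3 states suffice.
        a   b  
>  q0   q1  q0 
   q1   q1  q2 
 * q2   q2  q2 
(> = start, * = accepting)

start=q0 accept=q2 q0-a->q1 q0-b->q0 q1-a->q1 q1-b->q2 q2-a->q2 q2-b->q2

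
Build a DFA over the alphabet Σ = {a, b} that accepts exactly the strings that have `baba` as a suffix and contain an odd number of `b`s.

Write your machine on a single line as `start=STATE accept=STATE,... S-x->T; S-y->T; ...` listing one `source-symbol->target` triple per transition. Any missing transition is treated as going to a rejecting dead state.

Run two small machines in parallel and take their product. The first has 5 states tracking how much of the suffix `baba` has currently been matched; the second has 2 states tracking the count of `b`s modulo 2. A product state is a pair (one from each), accepting exactly when both do.
With 10 states:
        a   b  
>  q0   q0  q1 
   q1   q2  q3 
   q2   q4  q5 
   q3   q6  q1 
   q4   q4  q3 
   q5   q7  q1 
   q6   q0  q8 
   q7   q0  q8 
   q8   q9  q3 
 * q9   q4  q5 
(> = start, * = accepting)

start=q0; accept=q9; q0-a->q0; q0-b->q1; q1-a->q2; q1-b->q3; q2-a->q4; q2-b->q5; q3-a->q6; q3-b->q1; q4-a->q4; q4-b->q3; q5-a->q7; q5-b->q1; q6-a->q0; q6-b->q8; q7-a->q0; q7-b->q8; q8-a->q9; q8-b->q3; q9-a->q4; q9-b->q5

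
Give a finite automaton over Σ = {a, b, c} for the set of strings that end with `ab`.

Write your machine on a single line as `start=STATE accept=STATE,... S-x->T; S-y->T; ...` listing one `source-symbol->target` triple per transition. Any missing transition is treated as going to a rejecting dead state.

Remember how much of `ab` the current input suffix matches. State q0 means no match yet; q1 means the last symbol is `a`; q2 means the last 2 symbols are `ab`. Only q2 accepts. On a mismatch, fall back to the longest proper suffix that is still a prefix of `ab`.
A 3-state machine:
        a   b   c  
>  q0   q1  q0  q0 
   q1   q1  q2  q0 
 * q2   q1  q0  q0 
(> = start, * = accepting)

start=q0; accept=q2; q0-a->q1; q0-b->q0; q0-c->q0; q1-a->q1; q1-b->q2; q1-c->q0; q2-a->q1; q2-b->q0; q2-c->q0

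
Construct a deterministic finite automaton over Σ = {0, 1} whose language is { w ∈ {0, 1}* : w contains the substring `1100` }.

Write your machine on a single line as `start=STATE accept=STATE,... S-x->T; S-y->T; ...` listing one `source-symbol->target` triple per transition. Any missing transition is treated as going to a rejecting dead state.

start=q0; accept=q4; q0-0->q0; q0-1->q1; q1-0->q0; q1-1->q2; q2-0->q3; q2-1->q2; q3-0->q4; q3-1->q1; q4-0->q4; q4-1->q4

States q0..q3 record the length of the longest prefix of `1100` that matches the current input suffix. Reaching q4 means `1100` has been seen, and we stay there forever. Accept from q4.
5 states suffice.
        0   1  
>  q0   q0  q1 
   q1   q0  q2 
   q2   q3  q2 
   q3   q4  q1 
 * q4   q4  q4 
(> = start, * = accepting)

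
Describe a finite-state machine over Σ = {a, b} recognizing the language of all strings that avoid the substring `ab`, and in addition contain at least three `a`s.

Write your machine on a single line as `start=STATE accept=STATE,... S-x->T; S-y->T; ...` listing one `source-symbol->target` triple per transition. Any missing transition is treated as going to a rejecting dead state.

Handle the two conditions separately and then intersect. One (3 states) tracks partial matches of the forbidden pattern `ab`; the other (5 states) tracks the count of `a`s, saturating at 4. Each combined state is a pair, one component from each; accept when both components accept.
9 states suffice.
        a   b  
>  S0   S1  S0 
   S1   S2  S3 
   S2   S4  S5 
   S3   S5  S3 
 * S4   S6  S7 
   S5   S7  S5 
 * S6   S6  S8 
   S7   S8  S7 
   S8   S8  S8 
(> = start, * = accepting)

start=S0; accept=S4,S6; S0-a->S1; S0-b->S0; S1-a->S2; S1-b->S3; S2-a->S4; S2-b->S5; S3-a->S5; S3-b->S3; S4-a->S6; S4-b->S7; S5-a->S7; S5-b->S5; S6-a->S6; S6-b->S8; S7-a->S8; S7-b->S7; S8-a->S8; S8-b->S8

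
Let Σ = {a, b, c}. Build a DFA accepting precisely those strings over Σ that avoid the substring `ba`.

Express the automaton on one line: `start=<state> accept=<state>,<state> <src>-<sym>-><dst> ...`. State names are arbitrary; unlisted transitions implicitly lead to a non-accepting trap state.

This is the complement of 'contains `ba`'. Use the same substring-matching states — q0 through q2 holding how much of `ba` has just been matched — but flip the accepting set: everything except the trap q2 accepts.
        a   b   c  
>* q0   q0  q1  q0 
 * q1   q2  q1  q0 
   q2   q2  q2  q2 
(> = start, * = accepting)

start=q0 accept=q0,q1 q0-a->q0 q0-b->q1 q0-c->q0 q1-a->q2 q1-b->q1 q1-c->q0 q2-a->q2 q2-b->q2 q2-c->q2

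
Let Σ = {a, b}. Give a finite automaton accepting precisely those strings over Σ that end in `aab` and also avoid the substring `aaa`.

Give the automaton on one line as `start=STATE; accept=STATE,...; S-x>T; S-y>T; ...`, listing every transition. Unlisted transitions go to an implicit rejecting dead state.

Run two small machines in parallel and take their product. The first has 4 states tracking how much of the suffix `aab` has currently been matched; the second has 4 states tracking partial matches of the forbidden pattern `aaa`. A product state is a pair (one from each), accepting exactly when both do.
        a   b  
>  q0   q1  q0 
   q1   q2  q0 
   q2   q3  q4 
   q3   q3  q5 
 * q4   q1  q0 
   q5   q6  q7 
   q6   q3  q7 
   q7   q6  q7 
(> = start, * = accepting)

start=q0; accept=q4; q0-a>q1; q0-b>q0; q1-a>q2; q1-b>q0; q2-a>q3; q2-b>q4; q3-a>q3; q3-b>q5; q4-a>q1; q4-b>q0; q5-a>q6; q5-b>q7; q6-a>q3; q6-b>q7; q7-a>q6; q7-b>q7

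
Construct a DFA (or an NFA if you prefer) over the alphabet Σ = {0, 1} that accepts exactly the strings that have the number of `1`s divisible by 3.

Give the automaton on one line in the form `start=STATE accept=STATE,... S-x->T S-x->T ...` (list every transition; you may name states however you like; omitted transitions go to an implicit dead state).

start=S0 accept=S0 S0-0->S0 S0-1->S1 S1-0->S1 S1-1->S2 S2-0->S2 S2-1->S0

The only thing that matters is how many `1`s have appeared, reduced mod 3. Use one state per residue: S0 for 0, …, S2 for 2. Reading `1` moves to the next residue; anything else stays put. S0 is accepting.
        0   1  
>* S0   S0  S1 
   S1   S1  S2 
   S2   S2  S0 
(> = start, * = accepting)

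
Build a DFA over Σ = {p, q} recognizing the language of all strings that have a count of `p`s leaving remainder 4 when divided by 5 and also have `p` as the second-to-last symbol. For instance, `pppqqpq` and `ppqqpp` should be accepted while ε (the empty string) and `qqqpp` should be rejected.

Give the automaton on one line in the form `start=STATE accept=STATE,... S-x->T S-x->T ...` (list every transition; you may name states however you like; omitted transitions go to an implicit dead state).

start=S0 accept=S4,S6 S0-p->S1 S0-q->S0 S1-p->S2 S1-q->S1 S2-p->S3 S2-q->S2 S3-p->S4 S3-q->S5 S4-p->S0 S4-q->S6 S5-p->S7 S5-q->S5 S6-p->S0 S6-q->S8 S7-p->S0 S7-q->S6 S8-p->S0 S8-q->S8

Run two small machines in parallel and take their product. The first has 5 states tracking the count of `p`s modulo 5; the second has 7 states tracking the last 2 symbols read. A product state is a pair (one from each), accepting exactly when both do. Minimizing collapses redundant product states.
With 9 states:
        p   q  
>  S0   S1  S0 
   S1   S2  S1 
   S2   S3  S2 
   S3   S4  S5 
 * S4   S0  S6 
   S5   S7  S5 
 * S6   S0  S8 
   S7   S0  S6 
   S8   S0  S8 
(> = start, * = accepting)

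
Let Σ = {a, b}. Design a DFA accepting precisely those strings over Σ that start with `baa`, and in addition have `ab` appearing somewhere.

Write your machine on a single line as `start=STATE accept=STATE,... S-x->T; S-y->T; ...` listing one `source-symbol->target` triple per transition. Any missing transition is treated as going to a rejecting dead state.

Handle the two conditions separately and then intersect. One (5 states) tracks whether the input so far still matches the prefix `baa`; the other (3 states) tracks whether and how much of `ab` has been seen. Each combined state is a pair, one component from each; accept when both components accept.
8 states suffice.
        a   b  
>  q0   q1  q2 
   q1   q1  q3 
   q2   q4  q5 
   q3   q3  q3 
   q4   q6  q3 
   q5   q1  q5 
   q6   q6  q7 
 * q7   q7  q7 
(> = start, * = accepting)

start=q0; accept=q7; q0-a->q1; q0-b->q2; q1-a->q1; q1-b->q3; q2-a->q4; q2-b->q5; q3-a->q3; q3-b->q3; q4-a->q6; q4-b->q3; q5-a->q1; q5-b->q5; q6-a->q6; q6-b->q7; q7-a->q7; q7-b->q7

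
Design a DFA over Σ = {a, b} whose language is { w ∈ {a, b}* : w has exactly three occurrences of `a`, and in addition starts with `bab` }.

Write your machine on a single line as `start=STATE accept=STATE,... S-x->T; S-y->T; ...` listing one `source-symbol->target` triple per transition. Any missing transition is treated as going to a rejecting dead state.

start=q0; accept=q6; q0-a->q1; q0-b->q2; q1-a->q1; q1-b->q1; q2-a->q3; q2-b->q1; q3-a->q1; q3-b->q4; q4-a->q5; q4-b->q4; q5-a->q6; q5-b->q5; q6-a->q1; q6-b->q6

Build one automaton per condition and run them in lockstep. The first has 5 states tracking the count of `a`s, saturating at 4; the second has 5 states tracking whether the input so far still matches the prefix `bab`. A product state is a pair (one from each), accepting exactly when both do. After merging equivalent states the machine shrinks.
With 7 states:
        a   b  
>  q0   q1  q2 
   q1   q1  q1 
   q2   q3  q1 
   q3   q1  q4 
   q4   q5  q4 
   q5   q6  q5 
 * q6   q1  q6 
(> = start, * = accepting)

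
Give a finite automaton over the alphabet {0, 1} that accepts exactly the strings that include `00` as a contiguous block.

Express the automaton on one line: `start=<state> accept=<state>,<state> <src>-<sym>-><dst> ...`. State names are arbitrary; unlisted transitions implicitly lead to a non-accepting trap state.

start=s0 accept=s2 s0-0->s1 s0-1->s0 s1-0->s2 s1-1->s0 s2-0->s2 s2-1->s2

Track how much of `00` has been matched so far: state s0 is no progress, s2 is the absorbing accept state reached once `00` has occurred. Intermediate states record partial matches; on a mismatch, fall back to the longest reusable overlap.
With 3 states:
        0   1  
>  s0   s1  s0 
   s1   s2  s0 
 * s2   s2  s2 
(> = start, * = accepting)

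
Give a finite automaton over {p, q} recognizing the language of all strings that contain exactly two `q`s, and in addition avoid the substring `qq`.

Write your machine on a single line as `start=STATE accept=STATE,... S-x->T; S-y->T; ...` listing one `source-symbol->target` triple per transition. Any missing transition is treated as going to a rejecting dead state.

start=S0; accept=S4; S0-p->S0; S0-q->S1; S1-p->S2; S1-q->S3; S2-p->S2; S2-q->S4; S3-p->S3; S3-q->S3; S4-p->S4; S4-q->S3

Run two small machines in parallel and take their product. The first has 4 states tracking the count of `q`s, saturating at 3; the second has 3 states tracking partial matches of the forbidden pattern `qq`. A product state is a pair (one from each), accepting exactly when both do. Minimizing collapses redundant product states.
        p   q  
>  S0   S0  S1 
   S1   S2  S3 
   S2   S2  S4 
   S3   S3  S3 
 * S4   S4  S3 
(> = start, * = accepting)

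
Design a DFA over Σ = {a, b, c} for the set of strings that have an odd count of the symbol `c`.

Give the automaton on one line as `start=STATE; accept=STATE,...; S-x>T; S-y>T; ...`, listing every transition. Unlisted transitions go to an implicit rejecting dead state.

start=q0; accept=q1; q0-a>q0; q0-b>q0; q0-c>q1; q1-a>q1; q1-b>q1; q1-c>q0

The only thing that matters is how many `c`s have appeared, reduced mod 2. Use one state per residue: q0 for 0, …, q1 for 1. Reading `c` moves to the next residue; anything else stays put. q1 is accepting.
A 2-state machine:
        a   b   c  
>  q0   q0  q0  q1 
 * q1   q1  q1  q0 
(> = start, * = accepting)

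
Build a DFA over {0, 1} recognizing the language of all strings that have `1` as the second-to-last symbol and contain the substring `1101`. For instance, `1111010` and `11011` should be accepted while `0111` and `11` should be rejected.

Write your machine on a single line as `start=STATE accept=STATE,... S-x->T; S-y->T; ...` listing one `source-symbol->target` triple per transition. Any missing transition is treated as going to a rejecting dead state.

Run two small machines in parallel and take their product. One (7 states) tracks the last 2 symbols read; the other (5 states) tracks whether and how much of `1101` has been seen. Each combined state is a pair, one component from each; accept when both components accept.
With 12 states:
          0    1  
>  q0     q1   q2 
   q1     q3   q4 
   q2     q5   q6 
   q3     q3   q4 
   q4     q5   q6 
   q5     q3   q4 
   q6     q7   q6 
   q7     q3   q8 
   q8     q9  q10 
 * q9    q11   q8 
 * q10    q9  q10 
   q11   q11   q8 
(> = start, * = accepting)

start=q0; accept=q9,q10; q0-0->q1; q0-1->q2; q1-0->q3; q1-1->q4; q2-0->q5; q2-1->q6; q3-0->q3; q3-1->q4; q4-0->q5; q4-1->q6; q5-0->q3; q5-1->q4; q6-0->q7; q6-1->q6; q7-0->q3; q7-1->q8; q8-0->q9; q8-1->q10; q9-0->q11; q9-1->q8; q10-0->q9; q10-1->q10; q11-0->q11; q11-1->q8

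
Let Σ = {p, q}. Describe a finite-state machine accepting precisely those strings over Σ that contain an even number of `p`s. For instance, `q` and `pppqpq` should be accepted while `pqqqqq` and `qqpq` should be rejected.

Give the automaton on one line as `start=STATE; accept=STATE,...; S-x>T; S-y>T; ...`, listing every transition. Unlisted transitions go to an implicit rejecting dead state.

start=s0; accept=s0; s0-p>s1; s0-q>s0; s1-p>s0; s1-q>s1

The only thing that matters is how many `p`s have appeared, reduced mod 2. Use one state per residue: s0 for 0, …, s1 for 1. Reading `p` moves to the next residue; anything else stays put. s0 is accepting.
A 2-state machine:
        p   q  
>* s0   s1  s0 
   s1   s0  s1 
(> = start, * = accepting)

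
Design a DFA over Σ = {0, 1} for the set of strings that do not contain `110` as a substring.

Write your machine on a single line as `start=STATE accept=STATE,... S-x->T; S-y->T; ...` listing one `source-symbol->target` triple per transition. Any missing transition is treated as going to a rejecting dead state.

start=S0; accept=S0,S1,S2; S0-0->S0; S0-1->S1; S1-0->S0; S1-1->S2; S2-0->S3; S2-1->S2; S3-0->S3; S3-1->S3

This is the complement of 'contains `110`'. Use the same substring-matching states — S0 through S3 holding how much of `110` has just been matched — but flip the accepting set: everything except the trap S3 accepts.
With 4 states:
        0   1  
>* S0   S0  S1 
 * S1   S0  S2 
 * S2   S3  S2 
   S3   S3  S3 
(> = start, * = accepting)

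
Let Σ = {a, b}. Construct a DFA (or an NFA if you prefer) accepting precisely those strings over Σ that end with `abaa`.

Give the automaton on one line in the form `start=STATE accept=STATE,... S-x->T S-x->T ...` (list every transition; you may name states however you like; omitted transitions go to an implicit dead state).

Let each state record the length of the longest suffix of the input read so far that is also a prefix of `abaa`. S1 means the last symbol is `a`; S2 means the last 2 symbols are `ab`; S3 means the last 3 symbols are `aba`; S4 means the last 4 symbols are `abaa`. Accept only at S4, where the string currently ends in `abaa`.
        a   b  
>  S0   S1  S0 
   S1   S1  S2 
   S2   S3  S0 
   S3   S4  S2 
 * S4   S1  S2 
(> = start, * = accepting)

start=S0 accept=S4 S0-a->S1 S0-b->S0 S1-a->S1 S1-b->S2 S2-a->S3 S2-b->S0 S3-a->S4 S3-b->S2 S4-a->S1 S4-b->S2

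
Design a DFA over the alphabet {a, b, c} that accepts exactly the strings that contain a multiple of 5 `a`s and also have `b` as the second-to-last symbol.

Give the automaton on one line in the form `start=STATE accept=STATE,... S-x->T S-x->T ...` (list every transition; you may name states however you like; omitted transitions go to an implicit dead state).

Build one automaton per condition and run them in lockstep. One (5 states) tracks the count of `a`s modulo 5; the other (13 states) tracks the last 2 symbols read. Each combined state is a pair, one component from each; accept when both components accept. Equivalent product states are then merged.
A 9-state machine:
        a   b   c  
>  q0   q1  q2  q0 
   q1   q3  q1  q1 
   q2   q1  q4  q5 
   q3   q6  q3  q3 
 * q4   q1  q4  q5 
 * q5   q1  q2  q0 
   q6   q7  q6  q6 
   q7   q0  q8  q7 
   q8   q5  q8  q7 
(> = start, * = accepting)

start=q0 accept=q4,q5 q0-a->q1 q0-b->q2 q0-c->q0 q1-a->q3 q1-b->q1 q1-c->q1 q2-a->q1 q2-b->q4 q2-c->q5 q3-a->q6 q3-b->q3 q3-c->q3 q4-a->q1 q4-b->q4 q4-c->q5 q5-a->q1 q5-b->q2 q5-c->q0 q6-a->q7 q6-b->q6 q6-c->q6 q7-a->q0 q7-b->q8 q7-c->q7 q8-a->q5 q8-b->q8 q8-c->q7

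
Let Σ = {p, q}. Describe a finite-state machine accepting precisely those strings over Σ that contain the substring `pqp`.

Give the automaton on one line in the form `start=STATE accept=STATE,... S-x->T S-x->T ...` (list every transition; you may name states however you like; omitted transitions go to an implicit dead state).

start=S0 accept=S3 S0-p->S1 S0-q->S0 S1-p->S1 S1-q->S2 S2-p->S3 S2-q->S0 S3-p->S3 S3-q->S3

States S0..S2 record the length of the longest prefix of `pqp` that matches the current input suffix. Reaching S3 means `pqp` has been seen, and we stay there forever. Accept from S3.
A 4-state machine:
        p   q  
>  S0   S1  S0 
   S1   S1  S2 
   S2   S3  S0 
 * S3   S3  S3 
(> = start, * = accepting)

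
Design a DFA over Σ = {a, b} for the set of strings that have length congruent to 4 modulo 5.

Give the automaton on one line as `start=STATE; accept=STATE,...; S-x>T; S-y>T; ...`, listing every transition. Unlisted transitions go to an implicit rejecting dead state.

start=s0; accept=s4; s0-a>s1; s0-b>s1; s1-a>s2; s1-b>s2; s2-a>s3; s2-b>s3; s3-a>s4; s3-b>s4; s4-a>s0; s4-b>s0

Count input length modulo 5: every symbol advances one step around the cycle s0 → s1 → s2 → s3 → s4 → s0. Accept at s4.
With 5 states:
        a   b  
>  s0   s1  s1 
   s1   s2  s2 
   s2   s3  s3 
   s3   s4  s4 
 * s4   s0  s0 
(> = start, * = accepting)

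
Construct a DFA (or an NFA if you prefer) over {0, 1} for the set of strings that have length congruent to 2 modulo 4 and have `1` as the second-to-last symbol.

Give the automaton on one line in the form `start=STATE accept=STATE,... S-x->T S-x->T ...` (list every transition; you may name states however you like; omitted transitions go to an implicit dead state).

start=s0 accept=s4 s0-0->s1 s0-1->s2 s1-0->s3 s1-1->s3 s2-0->s4 s2-1->s4 s3-0->s5 s3-1->s5 s4-0->s5 s4-1->s5 s5-0->s0 s5-1->s0

Run two small machines in parallel and take their product. One (4 states) tracks the input length modulo 4; the other (7 states) tracks the last 2 symbols read. Each combined state is a pair, one component from each; accept when both components accept. Equivalent product states are then merged.
        0   1  
>  s0   s1  s2 
   s1   s3  s3 
   s2   s4  s4 
   s3   s5  s5 
 * s4   s5  s5 
   s5   s0  s0 
(> = start, * = accepting)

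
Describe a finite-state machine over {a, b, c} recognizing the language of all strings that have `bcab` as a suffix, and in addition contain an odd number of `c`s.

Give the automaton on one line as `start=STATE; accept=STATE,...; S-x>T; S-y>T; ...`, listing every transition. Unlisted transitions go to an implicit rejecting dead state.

start=S0; accept=S5; S0-a>S0; S0-b>S1; S0-c>S2; S1-a>S0; S1-b>S1; S1-c>S3; S2-a>S2; S2-b>S2; S2-c>S0; S3-a>S4; S3-b>S2; S3-c>S0; S4-a>S2; S4-b>S5; S4-c>S0; S5-a>S2; S5-b>S2; S5-c>S0

Run two small machines in parallel and take their product. One (5 states) tracks how much of the suffix `bcab` has currently been matched; the other (2 states) tracks the count of `c`s modulo 2. Each combined state is a pair, one component from each; accept when both components accept. After merging equivalent states the machine shrinks.
6 states suffice.
        a   b   c  
>  S0   S0  S1  S2 
   S1   S0  S1  S3 
   S2   S2  S2  S0 
   S3   S4  S2  S0 
   S4   S2  S5  S0 
 * S5   S2  S2  S0 
(> = start, * = accepting)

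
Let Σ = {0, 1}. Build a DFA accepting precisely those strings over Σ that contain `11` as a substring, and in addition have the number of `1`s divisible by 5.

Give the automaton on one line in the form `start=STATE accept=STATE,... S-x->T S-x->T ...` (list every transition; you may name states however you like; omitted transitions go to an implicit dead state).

start=s0 accept=s9 s0-0->s0 s0-1->s1 s1-0->s2 s1-1->s3 s2-0->s2 s2-1->s4 s3-0->s3 s3-1->s5 s4-0->s6 s4-1->s5 s5-0->s5 s5-1->s7 s6-0->s6 s6-1->s8 s7-0->s7 s7-1->s9 s8-0->s10 s8-1->s7 s9-0->s9 s9-1->s11 s10-0->s10 s10-1->s12 s11-0->s11 s11-1->s3 s12-0->s13 s12-1->s9 s13-0->s13 s13-1->s14 s14-0->s0 s14-1->s11

Build one automaton per condition and run them in lockstep. One (3 states) tracks whether and how much of `11` has been seen; the other (5 states) tracks the count of `1`s modulo 5. Each combined state is a pair, one component from each; accept when both components accept.
With 15 states:
          0    1  
>  s0     s0   s1 
   s1     s2   s3 
   s2     s2   s4 
   s3     s3   s5 
   s4     s6   s5 
   s5     s5   s7 
   s6     s6   s8 
   s7     s7   s9 
   s8    s10   s7 
 * s9     s9  s11 
   s10   s10  s12 
   s11   s11   s3 
   s12   s13   s9 
   s13   s13  s14 
   s14    s0  s11 
(> = start, * = accepting)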